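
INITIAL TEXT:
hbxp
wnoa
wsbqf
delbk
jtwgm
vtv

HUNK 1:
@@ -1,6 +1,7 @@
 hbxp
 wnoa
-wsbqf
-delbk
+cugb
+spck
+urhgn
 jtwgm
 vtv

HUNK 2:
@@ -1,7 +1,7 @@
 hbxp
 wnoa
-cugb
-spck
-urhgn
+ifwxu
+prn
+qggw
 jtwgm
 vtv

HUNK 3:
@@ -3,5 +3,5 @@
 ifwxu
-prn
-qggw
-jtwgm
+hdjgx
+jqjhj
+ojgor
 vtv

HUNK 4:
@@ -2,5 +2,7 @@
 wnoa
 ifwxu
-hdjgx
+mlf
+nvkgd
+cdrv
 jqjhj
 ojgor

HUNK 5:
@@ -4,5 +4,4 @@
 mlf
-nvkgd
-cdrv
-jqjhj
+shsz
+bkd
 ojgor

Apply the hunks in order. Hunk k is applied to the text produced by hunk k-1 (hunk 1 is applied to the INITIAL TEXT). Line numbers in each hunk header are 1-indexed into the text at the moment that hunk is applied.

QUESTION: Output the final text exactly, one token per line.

Answer: hbxp
wnoa
ifwxu
mlf
shsz
bkd
ojgor
vtv

Derivation:
Hunk 1: at line 1 remove [wsbqf,delbk] add [cugb,spck,urhgn] -> 7 lines: hbxp wnoa cugb spck urhgn jtwgm vtv
Hunk 2: at line 1 remove [cugb,spck,urhgn] add [ifwxu,prn,qggw] -> 7 lines: hbxp wnoa ifwxu prn qggw jtwgm vtv
Hunk 3: at line 3 remove [prn,qggw,jtwgm] add [hdjgx,jqjhj,ojgor] -> 7 lines: hbxp wnoa ifwxu hdjgx jqjhj ojgor vtv
Hunk 4: at line 2 remove [hdjgx] add [mlf,nvkgd,cdrv] -> 9 lines: hbxp wnoa ifwxu mlf nvkgd cdrv jqjhj ojgor vtv
Hunk 5: at line 4 remove [nvkgd,cdrv,jqjhj] add [shsz,bkd] -> 8 lines: hbxp wnoa ifwxu mlf shsz bkd ojgor vtv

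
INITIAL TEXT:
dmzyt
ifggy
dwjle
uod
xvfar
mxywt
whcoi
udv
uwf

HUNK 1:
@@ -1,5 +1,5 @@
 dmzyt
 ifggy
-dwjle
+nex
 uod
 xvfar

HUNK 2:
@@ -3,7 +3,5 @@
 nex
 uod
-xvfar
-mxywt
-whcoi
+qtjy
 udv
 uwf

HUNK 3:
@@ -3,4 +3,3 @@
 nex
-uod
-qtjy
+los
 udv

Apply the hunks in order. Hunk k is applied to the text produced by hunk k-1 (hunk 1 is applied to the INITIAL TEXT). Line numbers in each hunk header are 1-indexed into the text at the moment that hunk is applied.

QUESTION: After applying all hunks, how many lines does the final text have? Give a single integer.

Hunk 1: at line 1 remove [dwjle] add [nex] -> 9 lines: dmzyt ifggy nex uod xvfar mxywt whcoi udv uwf
Hunk 2: at line 3 remove [xvfar,mxywt,whcoi] add [qtjy] -> 7 lines: dmzyt ifggy nex uod qtjy udv uwf
Hunk 3: at line 3 remove [uod,qtjy] add [los] -> 6 lines: dmzyt ifggy nex los udv uwf
Final line count: 6

Answer: 6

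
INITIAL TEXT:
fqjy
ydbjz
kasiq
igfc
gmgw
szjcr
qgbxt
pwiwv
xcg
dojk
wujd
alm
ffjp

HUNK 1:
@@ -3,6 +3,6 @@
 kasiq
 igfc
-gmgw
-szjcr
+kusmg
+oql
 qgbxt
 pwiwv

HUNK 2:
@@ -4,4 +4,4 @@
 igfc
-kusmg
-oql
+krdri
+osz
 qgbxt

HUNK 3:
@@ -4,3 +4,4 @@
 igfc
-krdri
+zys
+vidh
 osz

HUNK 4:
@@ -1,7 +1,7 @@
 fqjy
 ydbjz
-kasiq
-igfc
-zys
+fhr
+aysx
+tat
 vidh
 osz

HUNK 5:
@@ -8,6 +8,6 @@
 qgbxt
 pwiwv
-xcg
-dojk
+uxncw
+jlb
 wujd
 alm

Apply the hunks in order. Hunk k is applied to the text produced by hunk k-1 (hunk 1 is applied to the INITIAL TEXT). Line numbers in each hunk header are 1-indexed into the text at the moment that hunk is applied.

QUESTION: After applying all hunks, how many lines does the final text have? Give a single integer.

Hunk 1: at line 3 remove [gmgw,szjcr] add [kusmg,oql] -> 13 lines: fqjy ydbjz kasiq igfc kusmg oql qgbxt pwiwv xcg dojk wujd alm ffjp
Hunk 2: at line 4 remove [kusmg,oql] add [krdri,osz] -> 13 lines: fqjy ydbjz kasiq igfc krdri osz qgbxt pwiwv xcg dojk wujd alm ffjp
Hunk 3: at line 4 remove [krdri] add [zys,vidh] -> 14 lines: fqjy ydbjz kasiq igfc zys vidh osz qgbxt pwiwv xcg dojk wujd alm ffjp
Hunk 4: at line 1 remove [kasiq,igfc,zys] add [fhr,aysx,tat] -> 14 lines: fqjy ydbjz fhr aysx tat vidh osz qgbxt pwiwv xcg dojk wujd alm ffjp
Hunk 5: at line 8 remove [xcg,dojk] add [uxncw,jlb] -> 14 lines: fqjy ydbjz fhr aysx tat vidh osz qgbxt pwiwv uxncw jlb wujd alm ffjp
Final line count: 14

Answer: 14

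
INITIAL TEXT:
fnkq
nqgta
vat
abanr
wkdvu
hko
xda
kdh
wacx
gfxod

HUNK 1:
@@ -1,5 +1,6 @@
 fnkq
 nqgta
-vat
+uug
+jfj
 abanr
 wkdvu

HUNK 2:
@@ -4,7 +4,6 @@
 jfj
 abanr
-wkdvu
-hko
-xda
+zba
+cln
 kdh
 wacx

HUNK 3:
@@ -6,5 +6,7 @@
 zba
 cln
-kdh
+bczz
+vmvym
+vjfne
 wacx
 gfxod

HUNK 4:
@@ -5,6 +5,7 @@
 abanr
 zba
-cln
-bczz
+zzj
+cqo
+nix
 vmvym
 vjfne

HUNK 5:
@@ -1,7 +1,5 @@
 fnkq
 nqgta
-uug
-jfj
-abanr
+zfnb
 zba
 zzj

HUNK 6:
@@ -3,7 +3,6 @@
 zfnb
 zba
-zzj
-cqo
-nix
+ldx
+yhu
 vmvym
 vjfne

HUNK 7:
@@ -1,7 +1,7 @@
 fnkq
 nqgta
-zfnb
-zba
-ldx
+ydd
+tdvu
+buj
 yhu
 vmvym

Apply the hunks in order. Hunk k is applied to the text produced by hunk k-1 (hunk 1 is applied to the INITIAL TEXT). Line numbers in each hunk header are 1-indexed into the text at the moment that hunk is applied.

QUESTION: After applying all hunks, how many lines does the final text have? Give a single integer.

Answer: 10

Derivation:
Hunk 1: at line 1 remove [vat] add [uug,jfj] -> 11 lines: fnkq nqgta uug jfj abanr wkdvu hko xda kdh wacx gfxod
Hunk 2: at line 4 remove [wkdvu,hko,xda] add [zba,cln] -> 10 lines: fnkq nqgta uug jfj abanr zba cln kdh wacx gfxod
Hunk 3: at line 6 remove [kdh] add [bczz,vmvym,vjfne] -> 12 lines: fnkq nqgta uug jfj abanr zba cln bczz vmvym vjfne wacx gfxod
Hunk 4: at line 5 remove [cln,bczz] add [zzj,cqo,nix] -> 13 lines: fnkq nqgta uug jfj abanr zba zzj cqo nix vmvym vjfne wacx gfxod
Hunk 5: at line 1 remove [uug,jfj,abanr] add [zfnb] -> 11 lines: fnkq nqgta zfnb zba zzj cqo nix vmvym vjfne wacx gfxod
Hunk 6: at line 3 remove [zzj,cqo,nix] add [ldx,yhu] -> 10 lines: fnkq nqgta zfnb zba ldx yhu vmvym vjfne wacx gfxod
Hunk 7: at line 1 remove [zfnb,zba,ldx] add [ydd,tdvu,buj] -> 10 lines: fnkq nqgta ydd tdvu buj yhu vmvym vjfne wacx gfxod
Final line count: 10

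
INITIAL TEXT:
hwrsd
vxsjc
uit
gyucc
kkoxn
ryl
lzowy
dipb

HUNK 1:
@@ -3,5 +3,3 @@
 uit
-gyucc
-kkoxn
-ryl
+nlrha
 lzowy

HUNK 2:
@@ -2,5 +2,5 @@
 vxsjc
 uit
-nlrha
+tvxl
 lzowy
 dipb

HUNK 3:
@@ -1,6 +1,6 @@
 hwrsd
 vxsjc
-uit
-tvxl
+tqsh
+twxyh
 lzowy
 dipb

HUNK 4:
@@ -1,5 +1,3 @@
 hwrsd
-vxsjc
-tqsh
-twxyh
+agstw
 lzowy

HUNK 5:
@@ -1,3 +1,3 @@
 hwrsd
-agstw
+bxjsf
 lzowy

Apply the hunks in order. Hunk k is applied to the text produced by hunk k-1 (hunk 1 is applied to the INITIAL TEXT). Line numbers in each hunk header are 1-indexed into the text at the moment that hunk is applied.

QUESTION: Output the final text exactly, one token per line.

Answer: hwrsd
bxjsf
lzowy
dipb

Derivation:
Hunk 1: at line 3 remove [gyucc,kkoxn,ryl] add [nlrha] -> 6 lines: hwrsd vxsjc uit nlrha lzowy dipb
Hunk 2: at line 2 remove [nlrha] add [tvxl] -> 6 lines: hwrsd vxsjc uit tvxl lzowy dipb
Hunk 3: at line 1 remove [uit,tvxl] add [tqsh,twxyh] -> 6 lines: hwrsd vxsjc tqsh twxyh lzowy dipb
Hunk 4: at line 1 remove [vxsjc,tqsh,twxyh] add [agstw] -> 4 lines: hwrsd agstw lzowy dipb
Hunk 5: at line 1 remove [agstw] add [bxjsf] -> 4 lines: hwrsd bxjsf lzowy dipb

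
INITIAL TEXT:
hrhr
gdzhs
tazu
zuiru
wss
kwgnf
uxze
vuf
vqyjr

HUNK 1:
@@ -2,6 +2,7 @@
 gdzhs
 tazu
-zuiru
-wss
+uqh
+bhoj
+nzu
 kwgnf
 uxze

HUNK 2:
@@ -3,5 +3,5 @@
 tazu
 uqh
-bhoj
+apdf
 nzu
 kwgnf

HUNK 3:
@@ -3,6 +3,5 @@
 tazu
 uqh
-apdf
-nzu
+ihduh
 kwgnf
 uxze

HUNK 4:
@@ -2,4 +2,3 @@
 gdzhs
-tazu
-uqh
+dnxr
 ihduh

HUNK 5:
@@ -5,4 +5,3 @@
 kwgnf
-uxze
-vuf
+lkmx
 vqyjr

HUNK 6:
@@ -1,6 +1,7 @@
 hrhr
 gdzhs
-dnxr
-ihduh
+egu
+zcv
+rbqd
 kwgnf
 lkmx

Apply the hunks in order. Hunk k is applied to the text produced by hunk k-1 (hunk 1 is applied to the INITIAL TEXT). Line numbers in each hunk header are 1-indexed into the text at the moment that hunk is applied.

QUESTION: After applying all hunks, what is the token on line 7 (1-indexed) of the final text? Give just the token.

Answer: lkmx

Derivation:
Hunk 1: at line 2 remove [zuiru,wss] add [uqh,bhoj,nzu] -> 10 lines: hrhr gdzhs tazu uqh bhoj nzu kwgnf uxze vuf vqyjr
Hunk 2: at line 3 remove [bhoj] add [apdf] -> 10 lines: hrhr gdzhs tazu uqh apdf nzu kwgnf uxze vuf vqyjr
Hunk 3: at line 3 remove [apdf,nzu] add [ihduh] -> 9 lines: hrhr gdzhs tazu uqh ihduh kwgnf uxze vuf vqyjr
Hunk 4: at line 2 remove [tazu,uqh] add [dnxr] -> 8 lines: hrhr gdzhs dnxr ihduh kwgnf uxze vuf vqyjr
Hunk 5: at line 5 remove [uxze,vuf] add [lkmx] -> 7 lines: hrhr gdzhs dnxr ihduh kwgnf lkmx vqyjr
Hunk 6: at line 1 remove [dnxr,ihduh] add [egu,zcv,rbqd] -> 8 lines: hrhr gdzhs egu zcv rbqd kwgnf lkmx vqyjr
Final line 7: lkmx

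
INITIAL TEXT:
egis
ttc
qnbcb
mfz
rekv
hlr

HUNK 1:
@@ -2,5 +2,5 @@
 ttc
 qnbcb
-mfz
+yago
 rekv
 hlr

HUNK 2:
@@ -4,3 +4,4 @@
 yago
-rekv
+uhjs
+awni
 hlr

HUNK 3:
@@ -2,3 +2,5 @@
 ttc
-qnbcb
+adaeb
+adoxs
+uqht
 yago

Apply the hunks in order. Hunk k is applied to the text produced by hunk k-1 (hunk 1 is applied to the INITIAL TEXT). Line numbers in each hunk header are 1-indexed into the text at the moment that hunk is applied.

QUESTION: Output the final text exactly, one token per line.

Hunk 1: at line 2 remove [mfz] add [yago] -> 6 lines: egis ttc qnbcb yago rekv hlr
Hunk 2: at line 4 remove [rekv] add [uhjs,awni] -> 7 lines: egis ttc qnbcb yago uhjs awni hlr
Hunk 3: at line 2 remove [qnbcb] add [adaeb,adoxs,uqht] -> 9 lines: egis ttc adaeb adoxs uqht yago uhjs awni hlr

Answer: egis
ttc
adaeb
adoxs
uqht
yago
uhjs
awni
hlr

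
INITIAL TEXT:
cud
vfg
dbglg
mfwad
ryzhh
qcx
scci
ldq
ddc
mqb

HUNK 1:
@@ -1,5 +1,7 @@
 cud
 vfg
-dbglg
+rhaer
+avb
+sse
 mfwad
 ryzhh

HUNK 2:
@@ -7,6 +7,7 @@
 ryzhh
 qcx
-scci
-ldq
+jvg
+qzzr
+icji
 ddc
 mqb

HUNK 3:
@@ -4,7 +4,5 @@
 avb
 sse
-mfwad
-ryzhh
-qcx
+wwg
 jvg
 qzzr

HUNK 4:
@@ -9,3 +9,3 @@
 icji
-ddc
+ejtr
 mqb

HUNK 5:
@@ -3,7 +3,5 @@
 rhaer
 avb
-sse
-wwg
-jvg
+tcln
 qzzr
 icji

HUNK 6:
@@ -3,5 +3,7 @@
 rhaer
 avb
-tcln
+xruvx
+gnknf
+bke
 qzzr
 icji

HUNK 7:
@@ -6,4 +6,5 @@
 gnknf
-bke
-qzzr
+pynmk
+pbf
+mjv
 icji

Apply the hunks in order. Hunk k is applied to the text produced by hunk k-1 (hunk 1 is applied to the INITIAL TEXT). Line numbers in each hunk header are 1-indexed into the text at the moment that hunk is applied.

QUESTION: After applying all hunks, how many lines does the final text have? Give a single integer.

Hunk 1: at line 1 remove [dbglg] add [rhaer,avb,sse] -> 12 lines: cud vfg rhaer avb sse mfwad ryzhh qcx scci ldq ddc mqb
Hunk 2: at line 7 remove [scci,ldq] add [jvg,qzzr,icji] -> 13 lines: cud vfg rhaer avb sse mfwad ryzhh qcx jvg qzzr icji ddc mqb
Hunk 3: at line 4 remove [mfwad,ryzhh,qcx] add [wwg] -> 11 lines: cud vfg rhaer avb sse wwg jvg qzzr icji ddc mqb
Hunk 4: at line 9 remove [ddc] add [ejtr] -> 11 lines: cud vfg rhaer avb sse wwg jvg qzzr icji ejtr mqb
Hunk 5: at line 3 remove [sse,wwg,jvg] add [tcln] -> 9 lines: cud vfg rhaer avb tcln qzzr icji ejtr mqb
Hunk 6: at line 3 remove [tcln] add [xruvx,gnknf,bke] -> 11 lines: cud vfg rhaer avb xruvx gnknf bke qzzr icji ejtr mqb
Hunk 7: at line 6 remove [bke,qzzr] add [pynmk,pbf,mjv] -> 12 lines: cud vfg rhaer avb xruvx gnknf pynmk pbf mjv icji ejtr mqb
Final line count: 12

Answer: 12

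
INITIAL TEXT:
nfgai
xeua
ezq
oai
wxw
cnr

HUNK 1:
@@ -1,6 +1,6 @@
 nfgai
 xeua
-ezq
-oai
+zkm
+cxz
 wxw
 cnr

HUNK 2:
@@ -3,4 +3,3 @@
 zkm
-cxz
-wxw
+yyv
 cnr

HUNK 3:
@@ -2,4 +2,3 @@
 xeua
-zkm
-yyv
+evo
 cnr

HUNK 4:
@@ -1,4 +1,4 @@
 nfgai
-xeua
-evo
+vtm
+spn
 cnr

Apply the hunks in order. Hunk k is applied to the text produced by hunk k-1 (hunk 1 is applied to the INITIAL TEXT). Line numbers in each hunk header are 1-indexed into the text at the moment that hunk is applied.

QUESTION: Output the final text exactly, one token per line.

Hunk 1: at line 1 remove [ezq,oai] add [zkm,cxz] -> 6 lines: nfgai xeua zkm cxz wxw cnr
Hunk 2: at line 3 remove [cxz,wxw] add [yyv] -> 5 lines: nfgai xeua zkm yyv cnr
Hunk 3: at line 2 remove [zkm,yyv] add [evo] -> 4 lines: nfgai xeua evo cnr
Hunk 4: at line 1 remove [xeua,evo] add [vtm,spn] -> 4 lines: nfgai vtm spn cnr

Answer: nfgai
vtm
spn
cnr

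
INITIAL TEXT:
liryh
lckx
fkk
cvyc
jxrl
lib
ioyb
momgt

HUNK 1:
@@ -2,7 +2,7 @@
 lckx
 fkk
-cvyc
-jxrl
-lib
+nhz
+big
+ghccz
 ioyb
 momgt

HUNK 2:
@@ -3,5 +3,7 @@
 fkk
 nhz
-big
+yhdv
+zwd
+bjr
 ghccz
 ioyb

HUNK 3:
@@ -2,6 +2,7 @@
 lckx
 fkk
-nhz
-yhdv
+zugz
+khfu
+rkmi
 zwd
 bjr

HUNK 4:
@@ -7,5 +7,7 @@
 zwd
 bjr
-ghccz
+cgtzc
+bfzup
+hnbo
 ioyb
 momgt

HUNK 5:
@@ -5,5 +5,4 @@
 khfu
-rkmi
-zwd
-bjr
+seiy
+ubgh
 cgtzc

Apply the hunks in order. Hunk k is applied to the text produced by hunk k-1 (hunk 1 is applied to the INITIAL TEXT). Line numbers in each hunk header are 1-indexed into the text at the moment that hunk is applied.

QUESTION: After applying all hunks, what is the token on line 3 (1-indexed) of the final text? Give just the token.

Answer: fkk

Derivation:
Hunk 1: at line 2 remove [cvyc,jxrl,lib] add [nhz,big,ghccz] -> 8 lines: liryh lckx fkk nhz big ghccz ioyb momgt
Hunk 2: at line 3 remove [big] add [yhdv,zwd,bjr] -> 10 lines: liryh lckx fkk nhz yhdv zwd bjr ghccz ioyb momgt
Hunk 3: at line 2 remove [nhz,yhdv] add [zugz,khfu,rkmi] -> 11 lines: liryh lckx fkk zugz khfu rkmi zwd bjr ghccz ioyb momgt
Hunk 4: at line 7 remove [ghccz] add [cgtzc,bfzup,hnbo] -> 13 lines: liryh lckx fkk zugz khfu rkmi zwd bjr cgtzc bfzup hnbo ioyb momgt
Hunk 5: at line 5 remove [rkmi,zwd,bjr] add [seiy,ubgh] -> 12 lines: liryh lckx fkk zugz khfu seiy ubgh cgtzc bfzup hnbo ioyb momgt
Final line 3: fkk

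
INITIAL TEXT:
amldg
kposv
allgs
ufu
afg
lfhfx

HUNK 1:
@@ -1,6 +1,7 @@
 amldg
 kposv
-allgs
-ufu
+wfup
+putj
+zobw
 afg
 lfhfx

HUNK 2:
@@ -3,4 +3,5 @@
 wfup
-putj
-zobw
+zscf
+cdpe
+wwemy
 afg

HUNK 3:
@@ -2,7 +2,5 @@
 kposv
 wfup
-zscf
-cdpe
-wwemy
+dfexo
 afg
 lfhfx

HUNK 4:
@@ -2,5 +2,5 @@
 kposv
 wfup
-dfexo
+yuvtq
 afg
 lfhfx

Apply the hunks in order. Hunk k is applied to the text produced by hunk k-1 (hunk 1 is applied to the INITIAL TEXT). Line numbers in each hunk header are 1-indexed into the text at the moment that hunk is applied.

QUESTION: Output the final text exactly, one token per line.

Answer: amldg
kposv
wfup
yuvtq
afg
lfhfx

Derivation:
Hunk 1: at line 1 remove [allgs,ufu] add [wfup,putj,zobw] -> 7 lines: amldg kposv wfup putj zobw afg lfhfx
Hunk 2: at line 3 remove [putj,zobw] add [zscf,cdpe,wwemy] -> 8 lines: amldg kposv wfup zscf cdpe wwemy afg lfhfx
Hunk 3: at line 2 remove [zscf,cdpe,wwemy] add [dfexo] -> 6 lines: amldg kposv wfup dfexo afg lfhfx
Hunk 4: at line 2 remove [dfexo] add [yuvtq] -> 6 lines: amldg kposv wfup yuvtq afg lfhfx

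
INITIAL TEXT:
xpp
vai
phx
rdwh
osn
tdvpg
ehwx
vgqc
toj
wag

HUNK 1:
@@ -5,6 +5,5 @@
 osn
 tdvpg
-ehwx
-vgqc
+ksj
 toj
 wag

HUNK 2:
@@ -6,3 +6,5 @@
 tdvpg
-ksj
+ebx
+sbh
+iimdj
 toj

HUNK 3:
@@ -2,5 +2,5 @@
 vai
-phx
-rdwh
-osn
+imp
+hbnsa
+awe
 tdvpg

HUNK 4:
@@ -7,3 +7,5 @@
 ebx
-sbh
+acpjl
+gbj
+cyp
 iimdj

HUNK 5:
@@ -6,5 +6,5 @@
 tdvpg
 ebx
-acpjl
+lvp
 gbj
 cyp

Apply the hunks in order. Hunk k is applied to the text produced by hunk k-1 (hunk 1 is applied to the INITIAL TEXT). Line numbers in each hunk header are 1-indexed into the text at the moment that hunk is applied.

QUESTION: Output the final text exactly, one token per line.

Answer: xpp
vai
imp
hbnsa
awe
tdvpg
ebx
lvp
gbj
cyp
iimdj
toj
wag

Derivation:
Hunk 1: at line 5 remove [ehwx,vgqc] add [ksj] -> 9 lines: xpp vai phx rdwh osn tdvpg ksj toj wag
Hunk 2: at line 6 remove [ksj] add [ebx,sbh,iimdj] -> 11 lines: xpp vai phx rdwh osn tdvpg ebx sbh iimdj toj wag
Hunk 3: at line 2 remove [phx,rdwh,osn] add [imp,hbnsa,awe] -> 11 lines: xpp vai imp hbnsa awe tdvpg ebx sbh iimdj toj wag
Hunk 4: at line 7 remove [sbh] add [acpjl,gbj,cyp] -> 13 lines: xpp vai imp hbnsa awe tdvpg ebx acpjl gbj cyp iimdj toj wag
Hunk 5: at line 6 remove [acpjl] add [lvp] -> 13 lines: xpp vai imp hbnsa awe tdvpg ebx lvp gbj cyp iimdj toj wag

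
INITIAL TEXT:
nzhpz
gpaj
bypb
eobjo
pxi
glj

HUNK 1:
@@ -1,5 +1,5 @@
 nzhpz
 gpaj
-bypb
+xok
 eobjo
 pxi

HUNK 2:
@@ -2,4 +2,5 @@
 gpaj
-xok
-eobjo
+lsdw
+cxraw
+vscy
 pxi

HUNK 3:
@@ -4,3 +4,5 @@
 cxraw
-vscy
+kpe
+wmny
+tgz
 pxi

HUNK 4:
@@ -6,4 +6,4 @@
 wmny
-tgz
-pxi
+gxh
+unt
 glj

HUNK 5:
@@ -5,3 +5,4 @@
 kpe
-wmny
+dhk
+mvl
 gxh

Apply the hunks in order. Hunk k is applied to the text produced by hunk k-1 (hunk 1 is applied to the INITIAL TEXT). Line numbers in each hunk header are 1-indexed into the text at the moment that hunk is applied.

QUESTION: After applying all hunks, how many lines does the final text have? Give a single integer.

Answer: 10

Derivation:
Hunk 1: at line 1 remove [bypb] add [xok] -> 6 lines: nzhpz gpaj xok eobjo pxi glj
Hunk 2: at line 2 remove [xok,eobjo] add [lsdw,cxraw,vscy] -> 7 lines: nzhpz gpaj lsdw cxraw vscy pxi glj
Hunk 3: at line 4 remove [vscy] add [kpe,wmny,tgz] -> 9 lines: nzhpz gpaj lsdw cxraw kpe wmny tgz pxi glj
Hunk 4: at line 6 remove [tgz,pxi] add [gxh,unt] -> 9 lines: nzhpz gpaj lsdw cxraw kpe wmny gxh unt glj
Hunk 5: at line 5 remove [wmny] add [dhk,mvl] -> 10 lines: nzhpz gpaj lsdw cxraw kpe dhk mvl gxh unt glj
Final line count: 10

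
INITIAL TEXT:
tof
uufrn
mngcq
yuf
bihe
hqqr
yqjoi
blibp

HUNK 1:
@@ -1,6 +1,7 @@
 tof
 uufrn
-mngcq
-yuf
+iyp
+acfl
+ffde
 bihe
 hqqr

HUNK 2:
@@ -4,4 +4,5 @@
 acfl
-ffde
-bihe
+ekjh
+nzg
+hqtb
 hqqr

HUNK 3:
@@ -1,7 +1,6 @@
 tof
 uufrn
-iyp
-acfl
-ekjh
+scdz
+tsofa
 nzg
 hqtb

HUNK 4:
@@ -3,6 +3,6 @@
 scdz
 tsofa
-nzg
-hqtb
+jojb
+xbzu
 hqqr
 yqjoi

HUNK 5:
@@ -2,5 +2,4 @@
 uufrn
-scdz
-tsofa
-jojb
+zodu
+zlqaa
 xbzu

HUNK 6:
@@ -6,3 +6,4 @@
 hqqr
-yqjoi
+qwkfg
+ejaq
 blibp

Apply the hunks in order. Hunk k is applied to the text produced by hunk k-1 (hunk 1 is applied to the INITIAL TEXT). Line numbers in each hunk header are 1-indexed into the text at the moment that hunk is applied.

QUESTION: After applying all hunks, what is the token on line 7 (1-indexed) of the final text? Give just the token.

Answer: qwkfg

Derivation:
Hunk 1: at line 1 remove [mngcq,yuf] add [iyp,acfl,ffde] -> 9 lines: tof uufrn iyp acfl ffde bihe hqqr yqjoi blibp
Hunk 2: at line 4 remove [ffde,bihe] add [ekjh,nzg,hqtb] -> 10 lines: tof uufrn iyp acfl ekjh nzg hqtb hqqr yqjoi blibp
Hunk 3: at line 1 remove [iyp,acfl,ekjh] add [scdz,tsofa] -> 9 lines: tof uufrn scdz tsofa nzg hqtb hqqr yqjoi blibp
Hunk 4: at line 3 remove [nzg,hqtb] add [jojb,xbzu] -> 9 lines: tof uufrn scdz tsofa jojb xbzu hqqr yqjoi blibp
Hunk 5: at line 2 remove [scdz,tsofa,jojb] add [zodu,zlqaa] -> 8 lines: tof uufrn zodu zlqaa xbzu hqqr yqjoi blibp
Hunk 6: at line 6 remove [yqjoi] add [qwkfg,ejaq] -> 9 lines: tof uufrn zodu zlqaa xbzu hqqr qwkfg ejaq blibp
Final line 7: qwkfg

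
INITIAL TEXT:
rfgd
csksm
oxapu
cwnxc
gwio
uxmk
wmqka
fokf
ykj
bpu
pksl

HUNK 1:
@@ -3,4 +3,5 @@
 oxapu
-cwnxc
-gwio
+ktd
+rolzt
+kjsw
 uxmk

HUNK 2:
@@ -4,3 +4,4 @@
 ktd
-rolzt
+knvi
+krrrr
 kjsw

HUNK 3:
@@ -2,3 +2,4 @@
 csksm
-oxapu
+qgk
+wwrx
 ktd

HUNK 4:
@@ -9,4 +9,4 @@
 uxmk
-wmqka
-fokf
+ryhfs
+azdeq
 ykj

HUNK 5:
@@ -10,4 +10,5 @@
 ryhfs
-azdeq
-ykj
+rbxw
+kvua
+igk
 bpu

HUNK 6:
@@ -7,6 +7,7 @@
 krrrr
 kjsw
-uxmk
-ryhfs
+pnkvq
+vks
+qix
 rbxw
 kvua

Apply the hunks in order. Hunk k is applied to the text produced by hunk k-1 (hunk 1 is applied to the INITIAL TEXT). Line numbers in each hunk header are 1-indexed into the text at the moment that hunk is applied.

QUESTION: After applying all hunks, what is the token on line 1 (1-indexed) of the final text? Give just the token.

Answer: rfgd

Derivation:
Hunk 1: at line 3 remove [cwnxc,gwio] add [ktd,rolzt,kjsw] -> 12 lines: rfgd csksm oxapu ktd rolzt kjsw uxmk wmqka fokf ykj bpu pksl
Hunk 2: at line 4 remove [rolzt] add [knvi,krrrr] -> 13 lines: rfgd csksm oxapu ktd knvi krrrr kjsw uxmk wmqka fokf ykj bpu pksl
Hunk 3: at line 2 remove [oxapu] add [qgk,wwrx] -> 14 lines: rfgd csksm qgk wwrx ktd knvi krrrr kjsw uxmk wmqka fokf ykj bpu pksl
Hunk 4: at line 9 remove [wmqka,fokf] add [ryhfs,azdeq] -> 14 lines: rfgd csksm qgk wwrx ktd knvi krrrr kjsw uxmk ryhfs azdeq ykj bpu pksl
Hunk 5: at line 10 remove [azdeq,ykj] add [rbxw,kvua,igk] -> 15 lines: rfgd csksm qgk wwrx ktd knvi krrrr kjsw uxmk ryhfs rbxw kvua igk bpu pksl
Hunk 6: at line 7 remove [uxmk,ryhfs] add [pnkvq,vks,qix] -> 16 lines: rfgd csksm qgk wwrx ktd knvi krrrr kjsw pnkvq vks qix rbxw kvua igk bpu pksl
Final line 1: rfgd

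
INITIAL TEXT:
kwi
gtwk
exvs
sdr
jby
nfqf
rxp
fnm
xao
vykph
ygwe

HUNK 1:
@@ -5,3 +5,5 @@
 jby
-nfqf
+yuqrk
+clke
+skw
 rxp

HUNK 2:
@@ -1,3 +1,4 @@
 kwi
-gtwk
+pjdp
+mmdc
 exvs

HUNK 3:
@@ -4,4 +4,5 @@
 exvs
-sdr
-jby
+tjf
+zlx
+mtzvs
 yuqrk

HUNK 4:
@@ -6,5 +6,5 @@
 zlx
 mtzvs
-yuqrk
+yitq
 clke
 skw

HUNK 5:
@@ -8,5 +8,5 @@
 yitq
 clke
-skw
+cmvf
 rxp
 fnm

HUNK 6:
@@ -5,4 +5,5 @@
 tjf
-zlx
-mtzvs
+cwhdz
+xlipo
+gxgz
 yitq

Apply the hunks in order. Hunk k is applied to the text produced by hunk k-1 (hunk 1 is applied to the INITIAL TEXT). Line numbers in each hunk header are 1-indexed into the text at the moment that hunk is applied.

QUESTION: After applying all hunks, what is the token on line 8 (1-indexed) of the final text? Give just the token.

Answer: gxgz

Derivation:
Hunk 1: at line 5 remove [nfqf] add [yuqrk,clke,skw] -> 13 lines: kwi gtwk exvs sdr jby yuqrk clke skw rxp fnm xao vykph ygwe
Hunk 2: at line 1 remove [gtwk] add [pjdp,mmdc] -> 14 lines: kwi pjdp mmdc exvs sdr jby yuqrk clke skw rxp fnm xao vykph ygwe
Hunk 3: at line 4 remove [sdr,jby] add [tjf,zlx,mtzvs] -> 15 lines: kwi pjdp mmdc exvs tjf zlx mtzvs yuqrk clke skw rxp fnm xao vykph ygwe
Hunk 4: at line 6 remove [yuqrk] add [yitq] -> 15 lines: kwi pjdp mmdc exvs tjf zlx mtzvs yitq clke skw rxp fnm xao vykph ygwe
Hunk 5: at line 8 remove [skw] add [cmvf] -> 15 lines: kwi pjdp mmdc exvs tjf zlx mtzvs yitq clke cmvf rxp fnm xao vykph ygwe
Hunk 6: at line 5 remove [zlx,mtzvs] add [cwhdz,xlipo,gxgz] -> 16 lines: kwi pjdp mmdc exvs tjf cwhdz xlipo gxgz yitq clke cmvf rxp fnm xao vykph ygwe
Final line 8: gxgz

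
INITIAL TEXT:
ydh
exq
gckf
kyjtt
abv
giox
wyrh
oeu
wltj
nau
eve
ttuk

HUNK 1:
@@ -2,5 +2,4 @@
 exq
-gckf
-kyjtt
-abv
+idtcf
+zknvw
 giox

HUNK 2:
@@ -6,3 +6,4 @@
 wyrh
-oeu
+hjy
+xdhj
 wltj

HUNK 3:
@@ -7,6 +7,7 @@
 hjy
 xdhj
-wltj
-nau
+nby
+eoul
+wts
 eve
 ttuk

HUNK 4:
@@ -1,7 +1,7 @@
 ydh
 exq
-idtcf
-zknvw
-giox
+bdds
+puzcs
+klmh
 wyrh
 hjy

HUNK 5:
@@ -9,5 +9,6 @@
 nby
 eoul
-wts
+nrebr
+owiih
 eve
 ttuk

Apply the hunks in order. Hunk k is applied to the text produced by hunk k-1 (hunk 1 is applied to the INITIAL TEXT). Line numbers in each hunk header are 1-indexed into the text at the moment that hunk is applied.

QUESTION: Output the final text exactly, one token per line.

Answer: ydh
exq
bdds
puzcs
klmh
wyrh
hjy
xdhj
nby
eoul
nrebr
owiih
eve
ttuk

Derivation:
Hunk 1: at line 2 remove [gckf,kyjtt,abv] add [idtcf,zknvw] -> 11 lines: ydh exq idtcf zknvw giox wyrh oeu wltj nau eve ttuk
Hunk 2: at line 6 remove [oeu] add [hjy,xdhj] -> 12 lines: ydh exq idtcf zknvw giox wyrh hjy xdhj wltj nau eve ttuk
Hunk 3: at line 7 remove [wltj,nau] add [nby,eoul,wts] -> 13 lines: ydh exq idtcf zknvw giox wyrh hjy xdhj nby eoul wts eve ttuk
Hunk 4: at line 1 remove [idtcf,zknvw,giox] add [bdds,puzcs,klmh] -> 13 lines: ydh exq bdds puzcs klmh wyrh hjy xdhj nby eoul wts eve ttuk
Hunk 5: at line 9 remove [wts] add [nrebr,owiih] -> 14 lines: ydh exq bdds puzcs klmh wyrh hjy xdhj nby eoul nrebr owiih eve ttuk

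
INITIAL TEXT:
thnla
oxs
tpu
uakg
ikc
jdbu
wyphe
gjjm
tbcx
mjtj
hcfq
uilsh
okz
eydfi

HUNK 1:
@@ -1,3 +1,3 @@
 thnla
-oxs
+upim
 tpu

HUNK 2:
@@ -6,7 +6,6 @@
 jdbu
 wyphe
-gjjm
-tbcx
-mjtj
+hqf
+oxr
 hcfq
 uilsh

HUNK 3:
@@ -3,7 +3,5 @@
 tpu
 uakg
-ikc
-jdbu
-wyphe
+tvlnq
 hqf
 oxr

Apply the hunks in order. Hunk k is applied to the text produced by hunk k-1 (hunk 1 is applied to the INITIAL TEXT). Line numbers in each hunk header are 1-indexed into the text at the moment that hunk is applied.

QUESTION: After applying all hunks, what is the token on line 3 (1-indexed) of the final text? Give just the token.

Answer: tpu

Derivation:
Hunk 1: at line 1 remove [oxs] add [upim] -> 14 lines: thnla upim tpu uakg ikc jdbu wyphe gjjm tbcx mjtj hcfq uilsh okz eydfi
Hunk 2: at line 6 remove [gjjm,tbcx,mjtj] add [hqf,oxr] -> 13 lines: thnla upim tpu uakg ikc jdbu wyphe hqf oxr hcfq uilsh okz eydfi
Hunk 3: at line 3 remove [ikc,jdbu,wyphe] add [tvlnq] -> 11 lines: thnla upim tpu uakg tvlnq hqf oxr hcfq uilsh okz eydfi
Final line 3: tpu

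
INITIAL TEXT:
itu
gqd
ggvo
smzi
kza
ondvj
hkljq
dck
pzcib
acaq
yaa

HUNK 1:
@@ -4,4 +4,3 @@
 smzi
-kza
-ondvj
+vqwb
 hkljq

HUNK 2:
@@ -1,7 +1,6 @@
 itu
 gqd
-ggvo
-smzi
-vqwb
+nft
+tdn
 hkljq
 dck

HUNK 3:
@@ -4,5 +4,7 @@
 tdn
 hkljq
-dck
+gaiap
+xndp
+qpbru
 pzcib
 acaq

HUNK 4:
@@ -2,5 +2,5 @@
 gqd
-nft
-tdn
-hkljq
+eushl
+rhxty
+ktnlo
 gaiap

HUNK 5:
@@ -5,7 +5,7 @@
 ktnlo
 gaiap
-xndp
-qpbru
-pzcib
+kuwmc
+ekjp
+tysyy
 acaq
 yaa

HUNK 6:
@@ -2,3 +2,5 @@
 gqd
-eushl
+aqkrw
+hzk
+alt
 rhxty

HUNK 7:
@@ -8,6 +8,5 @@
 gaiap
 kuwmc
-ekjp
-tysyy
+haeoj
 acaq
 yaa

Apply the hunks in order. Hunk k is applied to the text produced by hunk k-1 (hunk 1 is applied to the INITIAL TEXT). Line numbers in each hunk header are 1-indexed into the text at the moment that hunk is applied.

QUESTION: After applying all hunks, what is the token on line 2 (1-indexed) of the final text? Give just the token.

Hunk 1: at line 4 remove [kza,ondvj] add [vqwb] -> 10 lines: itu gqd ggvo smzi vqwb hkljq dck pzcib acaq yaa
Hunk 2: at line 1 remove [ggvo,smzi,vqwb] add [nft,tdn] -> 9 lines: itu gqd nft tdn hkljq dck pzcib acaq yaa
Hunk 3: at line 4 remove [dck] add [gaiap,xndp,qpbru] -> 11 lines: itu gqd nft tdn hkljq gaiap xndp qpbru pzcib acaq yaa
Hunk 4: at line 2 remove [nft,tdn,hkljq] add [eushl,rhxty,ktnlo] -> 11 lines: itu gqd eushl rhxty ktnlo gaiap xndp qpbru pzcib acaq yaa
Hunk 5: at line 5 remove [xndp,qpbru,pzcib] add [kuwmc,ekjp,tysyy] -> 11 lines: itu gqd eushl rhxty ktnlo gaiap kuwmc ekjp tysyy acaq yaa
Hunk 6: at line 2 remove [eushl] add [aqkrw,hzk,alt] -> 13 lines: itu gqd aqkrw hzk alt rhxty ktnlo gaiap kuwmc ekjp tysyy acaq yaa
Hunk 7: at line 8 remove [ekjp,tysyy] add [haeoj] -> 12 lines: itu gqd aqkrw hzk alt rhxty ktnlo gaiap kuwmc haeoj acaq yaa
Final line 2: gqd

Answer: gqd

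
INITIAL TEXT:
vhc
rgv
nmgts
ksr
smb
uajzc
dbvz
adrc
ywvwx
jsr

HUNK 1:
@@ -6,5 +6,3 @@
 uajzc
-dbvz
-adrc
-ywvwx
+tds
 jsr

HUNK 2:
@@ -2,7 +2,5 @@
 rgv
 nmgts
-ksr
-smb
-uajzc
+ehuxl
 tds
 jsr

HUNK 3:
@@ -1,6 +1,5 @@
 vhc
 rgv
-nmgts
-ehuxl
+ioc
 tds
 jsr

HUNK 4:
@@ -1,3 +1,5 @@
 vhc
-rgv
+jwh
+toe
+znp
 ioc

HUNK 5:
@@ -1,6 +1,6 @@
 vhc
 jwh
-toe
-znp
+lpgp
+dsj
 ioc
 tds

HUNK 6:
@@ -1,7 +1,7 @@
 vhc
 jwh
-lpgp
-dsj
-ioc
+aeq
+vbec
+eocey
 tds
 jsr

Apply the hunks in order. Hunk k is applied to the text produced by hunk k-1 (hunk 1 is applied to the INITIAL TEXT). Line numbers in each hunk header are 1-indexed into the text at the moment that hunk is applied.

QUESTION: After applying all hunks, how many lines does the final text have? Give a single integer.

Answer: 7

Derivation:
Hunk 1: at line 6 remove [dbvz,adrc,ywvwx] add [tds] -> 8 lines: vhc rgv nmgts ksr smb uajzc tds jsr
Hunk 2: at line 2 remove [ksr,smb,uajzc] add [ehuxl] -> 6 lines: vhc rgv nmgts ehuxl tds jsr
Hunk 3: at line 1 remove [nmgts,ehuxl] add [ioc] -> 5 lines: vhc rgv ioc tds jsr
Hunk 4: at line 1 remove [rgv] add [jwh,toe,znp] -> 7 lines: vhc jwh toe znp ioc tds jsr
Hunk 5: at line 1 remove [toe,znp] add [lpgp,dsj] -> 7 lines: vhc jwh lpgp dsj ioc tds jsr
Hunk 6: at line 1 remove [lpgp,dsj,ioc] add [aeq,vbec,eocey] -> 7 lines: vhc jwh aeq vbec eocey tds jsr
Final line count: 7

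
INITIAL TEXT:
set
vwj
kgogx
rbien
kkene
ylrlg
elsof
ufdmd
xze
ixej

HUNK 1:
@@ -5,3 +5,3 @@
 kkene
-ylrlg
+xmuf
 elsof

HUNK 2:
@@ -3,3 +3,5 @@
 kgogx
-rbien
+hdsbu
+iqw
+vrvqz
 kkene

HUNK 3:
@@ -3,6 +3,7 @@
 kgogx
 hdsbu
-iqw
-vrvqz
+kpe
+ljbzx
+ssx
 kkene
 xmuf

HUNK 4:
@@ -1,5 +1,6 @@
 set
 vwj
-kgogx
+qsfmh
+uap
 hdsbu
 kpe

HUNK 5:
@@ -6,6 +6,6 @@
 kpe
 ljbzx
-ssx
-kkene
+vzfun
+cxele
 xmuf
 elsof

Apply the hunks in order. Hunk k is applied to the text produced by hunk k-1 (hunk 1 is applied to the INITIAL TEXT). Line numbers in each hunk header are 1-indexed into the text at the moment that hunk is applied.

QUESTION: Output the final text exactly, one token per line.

Answer: set
vwj
qsfmh
uap
hdsbu
kpe
ljbzx
vzfun
cxele
xmuf
elsof
ufdmd
xze
ixej

Derivation:
Hunk 1: at line 5 remove [ylrlg] add [xmuf] -> 10 lines: set vwj kgogx rbien kkene xmuf elsof ufdmd xze ixej
Hunk 2: at line 3 remove [rbien] add [hdsbu,iqw,vrvqz] -> 12 lines: set vwj kgogx hdsbu iqw vrvqz kkene xmuf elsof ufdmd xze ixej
Hunk 3: at line 3 remove [iqw,vrvqz] add [kpe,ljbzx,ssx] -> 13 lines: set vwj kgogx hdsbu kpe ljbzx ssx kkene xmuf elsof ufdmd xze ixej
Hunk 4: at line 1 remove [kgogx] add [qsfmh,uap] -> 14 lines: set vwj qsfmh uap hdsbu kpe ljbzx ssx kkene xmuf elsof ufdmd xze ixej
Hunk 5: at line 6 remove [ssx,kkene] add [vzfun,cxele] -> 14 lines: set vwj qsfmh uap hdsbu kpe ljbzx vzfun cxele xmuf elsof ufdmd xze ixej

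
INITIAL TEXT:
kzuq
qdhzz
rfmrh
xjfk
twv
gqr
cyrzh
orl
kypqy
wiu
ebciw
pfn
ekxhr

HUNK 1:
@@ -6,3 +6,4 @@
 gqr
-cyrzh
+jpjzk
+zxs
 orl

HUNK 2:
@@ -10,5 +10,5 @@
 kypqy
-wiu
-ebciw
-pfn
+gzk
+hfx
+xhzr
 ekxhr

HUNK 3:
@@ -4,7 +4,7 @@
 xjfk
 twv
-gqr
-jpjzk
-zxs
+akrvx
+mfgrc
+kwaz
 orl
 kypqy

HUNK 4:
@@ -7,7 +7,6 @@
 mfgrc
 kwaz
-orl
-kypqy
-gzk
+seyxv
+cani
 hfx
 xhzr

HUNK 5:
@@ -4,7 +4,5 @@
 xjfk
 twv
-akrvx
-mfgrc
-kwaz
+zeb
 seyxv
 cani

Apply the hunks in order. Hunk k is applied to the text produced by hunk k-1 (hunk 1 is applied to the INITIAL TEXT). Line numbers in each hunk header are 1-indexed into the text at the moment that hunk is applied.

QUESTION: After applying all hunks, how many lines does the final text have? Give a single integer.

Hunk 1: at line 6 remove [cyrzh] add [jpjzk,zxs] -> 14 lines: kzuq qdhzz rfmrh xjfk twv gqr jpjzk zxs orl kypqy wiu ebciw pfn ekxhr
Hunk 2: at line 10 remove [wiu,ebciw,pfn] add [gzk,hfx,xhzr] -> 14 lines: kzuq qdhzz rfmrh xjfk twv gqr jpjzk zxs orl kypqy gzk hfx xhzr ekxhr
Hunk 3: at line 4 remove [gqr,jpjzk,zxs] add [akrvx,mfgrc,kwaz] -> 14 lines: kzuq qdhzz rfmrh xjfk twv akrvx mfgrc kwaz orl kypqy gzk hfx xhzr ekxhr
Hunk 4: at line 7 remove [orl,kypqy,gzk] add [seyxv,cani] -> 13 lines: kzuq qdhzz rfmrh xjfk twv akrvx mfgrc kwaz seyxv cani hfx xhzr ekxhr
Hunk 5: at line 4 remove [akrvx,mfgrc,kwaz] add [zeb] -> 11 lines: kzuq qdhzz rfmrh xjfk twv zeb seyxv cani hfx xhzr ekxhr
Final line count: 11

Answer: 11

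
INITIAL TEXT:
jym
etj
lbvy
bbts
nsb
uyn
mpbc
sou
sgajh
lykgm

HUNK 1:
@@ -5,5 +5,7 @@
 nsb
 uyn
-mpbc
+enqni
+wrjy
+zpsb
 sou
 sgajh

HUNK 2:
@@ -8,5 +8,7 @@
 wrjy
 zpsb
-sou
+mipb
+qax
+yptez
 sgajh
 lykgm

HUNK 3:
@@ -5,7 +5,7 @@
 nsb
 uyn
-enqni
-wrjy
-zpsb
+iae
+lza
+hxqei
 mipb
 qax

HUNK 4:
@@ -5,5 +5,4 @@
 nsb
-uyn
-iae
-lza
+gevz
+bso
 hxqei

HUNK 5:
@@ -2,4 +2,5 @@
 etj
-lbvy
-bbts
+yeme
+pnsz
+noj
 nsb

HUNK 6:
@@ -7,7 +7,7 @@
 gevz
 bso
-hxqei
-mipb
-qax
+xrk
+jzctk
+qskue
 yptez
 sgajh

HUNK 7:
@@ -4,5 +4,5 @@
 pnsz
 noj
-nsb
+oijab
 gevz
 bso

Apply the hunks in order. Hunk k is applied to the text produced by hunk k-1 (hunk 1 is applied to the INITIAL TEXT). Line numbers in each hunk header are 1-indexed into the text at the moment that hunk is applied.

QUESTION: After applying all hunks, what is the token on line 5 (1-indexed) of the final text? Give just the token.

Answer: noj

Derivation:
Hunk 1: at line 5 remove [mpbc] add [enqni,wrjy,zpsb] -> 12 lines: jym etj lbvy bbts nsb uyn enqni wrjy zpsb sou sgajh lykgm
Hunk 2: at line 8 remove [sou] add [mipb,qax,yptez] -> 14 lines: jym etj lbvy bbts nsb uyn enqni wrjy zpsb mipb qax yptez sgajh lykgm
Hunk 3: at line 5 remove [enqni,wrjy,zpsb] add [iae,lza,hxqei] -> 14 lines: jym etj lbvy bbts nsb uyn iae lza hxqei mipb qax yptez sgajh lykgm
Hunk 4: at line 5 remove [uyn,iae,lza] add [gevz,bso] -> 13 lines: jym etj lbvy bbts nsb gevz bso hxqei mipb qax yptez sgajh lykgm
Hunk 5: at line 2 remove [lbvy,bbts] add [yeme,pnsz,noj] -> 14 lines: jym etj yeme pnsz noj nsb gevz bso hxqei mipb qax yptez sgajh lykgm
Hunk 6: at line 7 remove [hxqei,mipb,qax] add [xrk,jzctk,qskue] -> 14 lines: jym etj yeme pnsz noj nsb gevz bso xrk jzctk qskue yptez sgajh lykgm
Hunk 7: at line 4 remove [nsb] add [oijab] -> 14 lines: jym etj yeme pnsz noj oijab gevz bso xrk jzctk qskue yptez sgajh lykgm
Final line 5: noj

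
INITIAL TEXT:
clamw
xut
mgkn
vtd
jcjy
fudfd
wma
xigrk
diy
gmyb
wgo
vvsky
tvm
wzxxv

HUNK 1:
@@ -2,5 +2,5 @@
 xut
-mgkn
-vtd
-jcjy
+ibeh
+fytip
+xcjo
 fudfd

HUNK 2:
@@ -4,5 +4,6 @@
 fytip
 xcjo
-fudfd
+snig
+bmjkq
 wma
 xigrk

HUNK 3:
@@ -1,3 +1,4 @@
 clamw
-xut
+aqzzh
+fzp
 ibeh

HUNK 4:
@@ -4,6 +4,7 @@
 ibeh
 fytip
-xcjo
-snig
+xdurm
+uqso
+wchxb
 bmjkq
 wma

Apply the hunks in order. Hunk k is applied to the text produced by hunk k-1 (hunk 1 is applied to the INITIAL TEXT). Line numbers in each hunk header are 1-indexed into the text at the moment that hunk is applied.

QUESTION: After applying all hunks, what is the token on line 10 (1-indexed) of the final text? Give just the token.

Answer: wma

Derivation:
Hunk 1: at line 2 remove [mgkn,vtd,jcjy] add [ibeh,fytip,xcjo] -> 14 lines: clamw xut ibeh fytip xcjo fudfd wma xigrk diy gmyb wgo vvsky tvm wzxxv
Hunk 2: at line 4 remove [fudfd] add [snig,bmjkq] -> 15 lines: clamw xut ibeh fytip xcjo snig bmjkq wma xigrk diy gmyb wgo vvsky tvm wzxxv
Hunk 3: at line 1 remove [xut] add [aqzzh,fzp] -> 16 lines: clamw aqzzh fzp ibeh fytip xcjo snig bmjkq wma xigrk diy gmyb wgo vvsky tvm wzxxv
Hunk 4: at line 4 remove [xcjo,snig] add [xdurm,uqso,wchxb] -> 17 lines: clamw aqzzh fzp ibeh fytip xdurm uqso wchxb bmjkq wma xigrk diy gmyb wgo vvsky tvm wzxxv
Final line 10: wma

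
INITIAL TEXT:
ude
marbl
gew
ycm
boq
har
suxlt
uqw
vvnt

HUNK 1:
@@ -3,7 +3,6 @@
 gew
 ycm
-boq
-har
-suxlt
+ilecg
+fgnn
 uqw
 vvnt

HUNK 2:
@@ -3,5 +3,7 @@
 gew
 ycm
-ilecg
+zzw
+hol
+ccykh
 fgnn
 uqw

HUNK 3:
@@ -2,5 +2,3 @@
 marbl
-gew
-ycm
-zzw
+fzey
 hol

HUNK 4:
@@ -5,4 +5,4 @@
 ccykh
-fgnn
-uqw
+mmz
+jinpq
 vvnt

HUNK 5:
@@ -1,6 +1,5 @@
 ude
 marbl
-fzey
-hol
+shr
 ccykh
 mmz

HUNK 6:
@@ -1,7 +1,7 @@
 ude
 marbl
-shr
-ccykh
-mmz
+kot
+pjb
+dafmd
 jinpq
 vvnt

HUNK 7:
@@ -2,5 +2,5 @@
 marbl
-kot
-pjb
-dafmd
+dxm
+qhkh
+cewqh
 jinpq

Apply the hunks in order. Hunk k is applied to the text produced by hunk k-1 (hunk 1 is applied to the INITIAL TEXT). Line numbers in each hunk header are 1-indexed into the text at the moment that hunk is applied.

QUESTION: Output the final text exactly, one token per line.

Hunk 1: at line 3 remove [boq,har,suxlt] add [ilecg,fgnn] -> 8 lines: ude marbl gew ycm ilecg fgnn uqw vvnt
Hunk 2: at line 3 remove [ilecg] add [zzw,hol,ccykh] -> 10 lines: ude marbl gew ycm zzw hol ccykh fgnn uqw vvnt
Hunk 3: at line 2 remove [gew,ycm,zzw] add [fzey] -> 8 lines: ude marbl fzey hol ccykh fgnn uqw vvnt
Hunk 4: at line 5 remove [fgnn,uqw] add [mmz,jinpq] -> 8 lines: ude marbl fzey hol ccykh mmz jinpq vvnt
Hunk 5: at line 1 remove [fzey,hol] add [shr] -> 7 lines: ude marbl shr ccykh mmz jinpq vvnt
Hunk 6: at line 1 remove [shr,ccykh,mmz] add [kot,pjb,dafmd] -> 7 lines: ude marbl kot pjb dafmd jinpq vvnt
Hunk 7: at line 2 remove [kot,pjb,dafmd] add [dxm,qhkh,cewqh] -> 7 lines: ude marbl dxm qhkh cewqh jinpq vvnt

Answer: ude
marbl
dxm
qhkh
cewqh
jinpq
vvnt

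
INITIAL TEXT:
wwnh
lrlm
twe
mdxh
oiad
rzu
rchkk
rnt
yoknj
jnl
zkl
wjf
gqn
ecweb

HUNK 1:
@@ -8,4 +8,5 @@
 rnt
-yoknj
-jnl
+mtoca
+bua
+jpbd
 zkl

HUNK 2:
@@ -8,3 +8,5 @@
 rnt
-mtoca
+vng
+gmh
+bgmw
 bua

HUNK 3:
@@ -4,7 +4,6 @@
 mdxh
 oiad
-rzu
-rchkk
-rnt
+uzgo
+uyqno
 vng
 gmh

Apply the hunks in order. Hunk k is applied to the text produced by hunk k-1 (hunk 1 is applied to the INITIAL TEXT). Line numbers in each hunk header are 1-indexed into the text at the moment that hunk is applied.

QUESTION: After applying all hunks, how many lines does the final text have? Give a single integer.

Answer: 16

Derivation:
Hunk 1: at line 8 remove [yoknj,jnl] add [mtoca,bua,jpbd] -> 15 lines: wwnh lrlm twe mdxh oiad rzu rchkk rnt mtoca bua jpbd zkl wjf gqn ecweb
Hunk 2: at line 8 remove [mtoca] add [vng,gmh,bgmw] -> 17 lines: wwnh lrlm twe mdxh oiad rzu rchkk rnt vng gmh bgmw bua jpbd zkl wjf gqn ecweb
Hunk 3: at line 4 remove [rzu,rchkk,rnt] add [uzgo,uyqno] -> 16 lines: wwnh lrlm twe mdxh oiad uzgo uyqno vng gmh bgmw bua jpbd zkl wjf gqn ecweb
Final line count: 16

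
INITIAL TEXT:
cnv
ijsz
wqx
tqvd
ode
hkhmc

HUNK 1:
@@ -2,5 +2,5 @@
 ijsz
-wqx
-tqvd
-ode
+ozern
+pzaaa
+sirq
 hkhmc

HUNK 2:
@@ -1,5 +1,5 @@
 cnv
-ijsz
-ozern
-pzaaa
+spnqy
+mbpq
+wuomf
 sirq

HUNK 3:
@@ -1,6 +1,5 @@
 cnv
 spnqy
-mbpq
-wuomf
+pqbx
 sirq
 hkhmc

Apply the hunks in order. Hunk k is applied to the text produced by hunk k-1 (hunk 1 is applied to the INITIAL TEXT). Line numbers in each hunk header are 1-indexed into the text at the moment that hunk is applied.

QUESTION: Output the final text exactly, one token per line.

Answer: cnv
spnqy
pqbx
sirq
hkhmc

Derivation:
Hunk 1: at line 2 remove [wqx,tqvd,ode] add [ozern,pzaaa,sirq] -> 6 lines: cnv ijsz ozern pzaaa sirq hkhmc
Hunk 2: at line 1 remove [ijsz,ozern,pzaaa] add [spnqy,mbpq,wuomf] -> 6 lines: cnv spnqy mbpq wuomf sirq hkhmc
Hunk 3: at line 1 remove [mbpq,wuomf] add [pqbx] -> 5 lines: cnv spnqy pqbx sirq hkhmc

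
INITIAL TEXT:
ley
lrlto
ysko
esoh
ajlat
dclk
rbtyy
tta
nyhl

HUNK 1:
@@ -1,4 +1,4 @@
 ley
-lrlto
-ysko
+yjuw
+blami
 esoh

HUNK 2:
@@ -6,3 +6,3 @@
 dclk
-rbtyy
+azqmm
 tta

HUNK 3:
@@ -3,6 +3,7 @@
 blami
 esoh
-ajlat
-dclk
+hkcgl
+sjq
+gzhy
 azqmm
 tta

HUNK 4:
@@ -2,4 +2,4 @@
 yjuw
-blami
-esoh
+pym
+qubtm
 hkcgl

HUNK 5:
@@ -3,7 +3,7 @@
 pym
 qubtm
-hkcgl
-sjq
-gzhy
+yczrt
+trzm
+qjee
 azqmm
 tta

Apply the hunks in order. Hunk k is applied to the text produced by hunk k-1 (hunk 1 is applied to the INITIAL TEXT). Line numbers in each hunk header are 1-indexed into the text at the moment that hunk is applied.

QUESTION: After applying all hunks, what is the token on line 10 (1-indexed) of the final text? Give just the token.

Answer: nyhl

Derivation:
Hunk 1: at line 1 remove [lrlto,ysko] add [yjuw,blami] -> 9 lines: ley yjuw blami esoh ajlat dclk rbtyy tta nyhl
Hunk 2: at line 6 remove [rbtyy] add [azqmm] -> 9 lines: ley yjuw blami esoh ajlat dclk azqmm tta nyhl
Hunk 3: at line 3 remove [ajlat,dclk] add [hkcgl,sjq,gzhy] -> 10 lines: ley yjuw blami esoh hkcgl sjq gzhy azqmm tta nyhl
Hunk 4: at line 2 remove [blami,esoh] add [pym,qubtm] -> 10 lines: ley yjuw pym qubtm hkcgl sjq gzhy azqmm tta nyhl
Hunk 5: at line 3 remove [hkcgl,sjq,gzhy] add [yczrt,trzm,qjee] -> 10 lines: ley yjuw pym qubtm yczrt trzm qjee azqmm tta nyhl
Final line 10: nyhl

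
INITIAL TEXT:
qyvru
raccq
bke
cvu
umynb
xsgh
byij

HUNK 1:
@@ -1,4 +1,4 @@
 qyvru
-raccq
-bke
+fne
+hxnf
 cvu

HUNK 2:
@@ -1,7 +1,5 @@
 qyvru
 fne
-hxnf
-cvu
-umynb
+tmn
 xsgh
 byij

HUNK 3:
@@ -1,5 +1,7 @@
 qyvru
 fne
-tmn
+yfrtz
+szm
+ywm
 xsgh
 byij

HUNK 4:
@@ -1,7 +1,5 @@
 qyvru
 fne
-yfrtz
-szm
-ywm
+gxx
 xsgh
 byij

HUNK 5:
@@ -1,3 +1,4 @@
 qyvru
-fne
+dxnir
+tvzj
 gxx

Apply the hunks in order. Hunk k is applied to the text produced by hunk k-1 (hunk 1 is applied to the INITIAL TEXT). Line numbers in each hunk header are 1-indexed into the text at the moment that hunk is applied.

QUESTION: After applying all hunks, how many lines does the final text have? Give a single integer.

Hunk 1: at line 1 remove [raccq,bke] add [fne,hxnf] -> 7 lines: qyvru fne hxnf cvu umynb xsgh byij
Hunk 2: at line 1 remove [hxnf,cvu,umynb] add [tmn] -> 5 lines: qyvru fne tmn xsgh byij
Hunk 3: at line 1 remove [tmn] add [yfrtz,szm,ywm] -> 7 lines: qyvru fne yfrtz szm ywm xsgh byij
Hunk 4: at line 1 remove [yfrtz,szm,ywm] add [gxx] -> 5 lines: qyvru fne gxx xsgh byij
Hunk 5: at line 1 remove [fne] add [dxnir,tvzj] -> 6 lines: qyvru dxnir tvzj gxx xsgh byij
Final line count: 6

Answer: 6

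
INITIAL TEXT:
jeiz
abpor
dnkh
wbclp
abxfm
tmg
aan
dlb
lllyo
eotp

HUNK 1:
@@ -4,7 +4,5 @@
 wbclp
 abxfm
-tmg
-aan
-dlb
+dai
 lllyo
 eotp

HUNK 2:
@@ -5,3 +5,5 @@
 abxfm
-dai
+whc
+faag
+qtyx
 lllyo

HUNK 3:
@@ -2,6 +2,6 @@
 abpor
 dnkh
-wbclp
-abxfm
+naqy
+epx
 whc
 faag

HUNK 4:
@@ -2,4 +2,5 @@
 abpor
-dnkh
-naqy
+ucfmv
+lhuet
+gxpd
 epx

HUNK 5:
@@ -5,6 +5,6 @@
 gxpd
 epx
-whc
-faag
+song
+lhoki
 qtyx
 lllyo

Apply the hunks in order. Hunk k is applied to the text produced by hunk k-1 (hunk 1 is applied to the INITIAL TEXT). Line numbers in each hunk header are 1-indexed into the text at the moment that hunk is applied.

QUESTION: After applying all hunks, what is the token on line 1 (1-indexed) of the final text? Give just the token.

Hunk 1: at line 4 remove [tmg,aan,dlb] add [dai] -> 8 lines: jeiz abpor dnkh wbclp abxfm dai lllyo eotp
Hunk 2: at line 5 remove [dai] add [whc,faag,qtyx] -> 10 lines: jeiz abpor dnkh wbclp abxfm whc faag qtyx lllyo eotp
Hunk 3: at line 2 remove [wbclp,abxfm] add [naqy,epx] -> 10 lines: jeiz abpor dnkh naqy epx whc faag qtyx lllyo eotp
Hunk 4: at line 2 remove [dnkh,naqy] add [ucfmv,lhuet,gxpd] -> 11 lines: jeiz abpor ucfmv lhuet gxpd epx whc faag qtyx lllyo eotp
Hunk 5: at line 5 remove [whc,faag] add [song,lhoki] -> 11 lines: jeiz abpor ucfmv lhuet gxpd epx song lhoki qtyx lllyo eotp
Final line 1: jeiz

Answer: jeiz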